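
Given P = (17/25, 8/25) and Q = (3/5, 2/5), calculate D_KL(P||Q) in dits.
0.0060 dits

KL divergence: D_KL(P||Q) = Σ p(x) log(p(x)/q(x))

Computing term by term:
  x=0: 17/25 × log_10[(17/25)/(3/5)] = 17/25 × 0.0544 = 0.0370
  x=1: 8/25 × log_10[(8/25)/(2/5)] = 8/25 × -0.0969 = -0.0310

D_KL(P||Q) = 0.0060 dits

Note: KL divergence is always non-negative and equals 0 iff P = Q.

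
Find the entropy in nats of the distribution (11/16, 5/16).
0.6211 nats

Shannon entropy is H(X) = -Σ p(x) log p(x).

For P = (11/16, 5/16):
H = -11/16 × log_e(11/16) -5/16 × log_e(5/16)
H = 0.6211 nats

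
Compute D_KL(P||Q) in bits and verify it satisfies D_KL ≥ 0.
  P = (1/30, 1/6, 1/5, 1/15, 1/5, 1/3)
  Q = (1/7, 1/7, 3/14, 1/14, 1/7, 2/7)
0.1118 bits

KL divergence satisfies the Gibbs inequality: D_KL(P||Q) ≥ 0 for all distributions P, Q.

D_KL(P||Q) = Σ p(x) log(p(x)/q(x))
Term by term:
  x=0: 1/30 × log_2[(1/30)/(1/7)] = -0.0700
  x=1: 1/6 × log_2[(1/6)/(1/7)] = 0.0371
  x=2: 1/5 × log_2[(1/5)/(3/14)] = -0.0199
  x=3: 1/15 × log_2[(1/15)/(1/14)] = -0.0066
  x=4: 1/5 × log_2[(1/5)/(1/7)] = 0.0971
  x=5: 1/3 × log_2[(1/3)/(2/7)] = 0.0741
D_KL(P||Q) = 0.1118 bits

D_KL(P||Q) = 0.1118 ≥ 0 ✓

This non-negativity is a fundamental property: relative entropy cannot be negative because it measures how different Q is from P.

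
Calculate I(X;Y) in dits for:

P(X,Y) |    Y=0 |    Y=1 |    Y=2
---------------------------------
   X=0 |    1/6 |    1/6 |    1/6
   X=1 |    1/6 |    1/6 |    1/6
0.0000 dits

Mutual information: I(X;Y) = H(X) + H(Y) - H(X,Y)

Marginals:
P(X) = (1/2, 1/2), H(X) = 0.3010 dits
P(Y) = (1/3, 1/3, 1/3), H(Y) = 0.4771 dits

Joint entropy: H(X,Y) = 0.7782 dits

I(X;Y) = 0.3010 + 0.4771 - 0.7782 = 0.0000 dits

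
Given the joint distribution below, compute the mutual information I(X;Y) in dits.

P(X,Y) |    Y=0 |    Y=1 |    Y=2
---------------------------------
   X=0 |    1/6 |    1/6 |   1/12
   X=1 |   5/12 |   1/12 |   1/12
0.0241 dits

Mutual information: I(X;Y) = H(X) + H(Y) - H(X,Y)

Marginals:
P(X) = (5/12, 7/12), H(X) = 0.2950 dits
P(Y) = (7/12, 1/4, 1/6), H(Y) = 0.4168 dits

Joint entropy: H(X,Y) = 0.6876 dits

I(X;Y) = 0.2950 + 0.4168 - 0.6876 = 0.0241 dits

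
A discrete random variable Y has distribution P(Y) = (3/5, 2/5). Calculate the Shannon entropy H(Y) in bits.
0.9710 bits

Shannon entropy is H(X) = -Σ p(x) log p(x).

For P = (3/5, 2/5):
H = -3/5 × log_2(3/5) -2/5 × log_2(2/5)
H = 0.9710 bits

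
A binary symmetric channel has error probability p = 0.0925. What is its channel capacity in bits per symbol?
0.5552 bits

For a binary symmetric channel (BSC) with error probability p:
Capacity C = 1 - H(p) bits per symbol

where H(p) = -p log₂(p) - (1-p) log₂(1-p) is the binary entropy function.

H(0.0925) = 0.4448 bits
C = 1 - 0.4448 = 0.5552 bits per symbol

This means we can reliably transmit up to 0.5552 bits of information per channel use.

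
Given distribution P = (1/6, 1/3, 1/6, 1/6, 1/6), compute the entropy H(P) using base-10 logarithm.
0.6778 dits

Shannon entropy is H(X) = -Σ p(x) log p(x).

For P = (1/6, 1/3, 1/6, 1/6, 1/6):
H = -1/6 × log_10(1/6) -1/3 × log_10(1/3) -1/6 × log_10(1/6) -1/6 × log_10(1/6) -1/6 × log_10(1/6)
H = 0.6778 dits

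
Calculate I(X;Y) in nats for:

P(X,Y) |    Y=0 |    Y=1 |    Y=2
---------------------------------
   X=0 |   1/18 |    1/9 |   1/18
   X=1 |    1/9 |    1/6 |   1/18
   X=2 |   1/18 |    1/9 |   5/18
0.1005 nats

Mutual information: I(X;Y) = H(X) + H(Y) - H(X,Y)

Marginals:
P(X) = (2/9, 1/3, 4/9), H(X) = 1.0609 nats
P(Y) = (2/9, 7/18, 7/18), H(Y) = 1.0688 nats

Joint entropy: H(X,Y) = 2.0292 nats

I(X;Y) = 1.0609 + 1.0688 - 2.0292 = 0.1005 nats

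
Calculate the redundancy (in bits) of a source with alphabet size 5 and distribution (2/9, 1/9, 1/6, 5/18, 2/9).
0.0611 bits

Redundancy measures how far a source is from maximum entropy:
R = H_max - H(X)

Maximum entropy for 5 symbols: H_max = log_2(5) = 2.3219 bits
Actual entropy: H(X) = 2.2608 bits
Redundancy: R = 2.3219 - 2.2608 = 0.0611 bits

This redundancy represents potential for compression: the source could be compressed by 0.0611 bits per symbol.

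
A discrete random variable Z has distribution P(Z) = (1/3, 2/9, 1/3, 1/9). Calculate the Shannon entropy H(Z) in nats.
1.3108 nats

Shannon entropy is H(X) = -Σ p(x) log p(x).

For P = (1/3, 2/9, 1/3, 1/9):
H = -1/3 × log_e(1/3) -2/9 × log_e(2/9) -1/3 × log_e(1/3) -1/9 × log_e(1/9)
H = 1.3108 nats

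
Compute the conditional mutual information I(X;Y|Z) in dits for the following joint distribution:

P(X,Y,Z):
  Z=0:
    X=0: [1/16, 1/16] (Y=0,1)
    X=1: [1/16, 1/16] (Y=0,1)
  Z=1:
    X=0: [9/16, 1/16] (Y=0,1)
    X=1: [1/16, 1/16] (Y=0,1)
0.0209 dits

Conditional mutual information: I(X;Y|Z) = H(X|Z) + H(Y|Z) - H(X,Y|Z)

H(Z) = 0.2442
H(X,Z) = 0.4662 → H(X|Z) = 0.2220
H(Y,Z) = 0.4662 → H(Y|Z) = 0.2220
H(X,Y,Z) = 0.6674 → H(X,Y|Z) = 0.4231

I(X;Y|Z) = 0.2220 + 0.2220 - 0.4231 = 0.0209 dits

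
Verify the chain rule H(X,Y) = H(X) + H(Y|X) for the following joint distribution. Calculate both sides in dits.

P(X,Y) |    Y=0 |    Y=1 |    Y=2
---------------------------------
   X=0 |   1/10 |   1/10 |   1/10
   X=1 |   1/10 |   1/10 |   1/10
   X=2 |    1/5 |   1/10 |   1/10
H(X,Y) = 0.9398, H(X) = 0.4729, H(Y|X) = 0.4669 (all in dits)

Chain rule: H(X,Y) = H(X) + H(Y|X)

Left side — joint entropy directly:
H(X,Y) = -Σ p(x,y) log p(x,y) = 0.9398 dits

Right side — compute H(Y|X) from the conditional distributions:
P(X) = (3/10, 3/10, 2/5), so H(X) = 0.4729 dits
H(Y|X) = Σ_x P(X=x) · H(Y|X=x):
  P(Y|X=0) = (1/3, 1/3, 1/3), H(Y|X=0) = 0.4771, weight P(X=0) = 3/10
  P(Y|X=1) = (1/3, 1/3, 1/3), H(Y|X=1) = 0.4771, weight P(X=1) = 3/10
  P(Y|X=2) = (1/2, 1/4, 1/4), H(Y|X=2) = 0.4515, weight P(X=2) = 2/5
H(Y|X) = 0.4669 dits

H(X) + H(Y|X) = 0.4729 + 0.4669 = 0.9398 dits

Both sides equal 0.9398 dits. ✓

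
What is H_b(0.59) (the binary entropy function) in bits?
0.9765 bits

The binary entropy function is:
H(p) = -p log(p) - (1-p) log(1-p)

H(0.59) = -0.59 × log_2(0.59) - 0.41 × log_2(0.41)
H(0.59) = 0.9765 bits

Note: Binary entropy is maximized at p=0.5 (H=1 bit) and minimized at p=0 or p=1 (H=0).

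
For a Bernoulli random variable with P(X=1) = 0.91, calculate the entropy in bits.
0.4365 bits

The binary entropy function is:
H(p) = -p log(p) - (1-p) log(1-p)

H(0.91) = -0.91 × log_2(0.91) - 0.09 × log_2(0.09)
H(0.91) = 0.4365 bits

Note: Binary entropy is maximized at p=0.5 (H=1 bit) and minimized at p=0 or p=1 (H=0).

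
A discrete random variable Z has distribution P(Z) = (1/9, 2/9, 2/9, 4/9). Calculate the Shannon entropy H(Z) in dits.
0.5529 dits

Shannon entropy is H(X) = -Σ p(x) log p(x).

For P = (1/9, 2/9, 2/9, 4/9):
H = -1/9 × log_10(1/9) -2/9 × log_10(2/9) -2/9 × log_10(2/9) -4/9 × log_10(4/9)
H = 0.5529 dits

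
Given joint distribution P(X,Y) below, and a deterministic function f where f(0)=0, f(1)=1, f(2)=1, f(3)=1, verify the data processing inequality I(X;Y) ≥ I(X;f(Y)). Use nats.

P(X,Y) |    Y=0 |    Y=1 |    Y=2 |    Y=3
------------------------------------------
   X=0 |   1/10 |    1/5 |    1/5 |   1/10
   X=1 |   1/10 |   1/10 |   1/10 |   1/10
I(X;Y) = 0.0138, I(X;f(Y)) = 0.0051, inequality holds: 0.0138 ≥ 0.0051

Data Processing Inequality: For any Markov chain X → Y → Z, we have I(X;Y) ≥ I(X;Z).

Here Z = f(Y) is a deterministic function of Y, forming X → Y → Z.

Original I(X;Y) = 0.0138 nats

After applying f:
P(X,Z) where Z=f(Y):
- P(X,Z=0) = P(X,Y=0)
- P(X,Z=1) = P(X,Y=1) + P(X,Y=2) + P(X,Y=3)

I(X;Z) = I(X;f(Y)) = 0.0051 nats

Verification: 0.0138 ≥ 0.0051 ✓

Information cannot be created by processing; the function f can only lose information about X.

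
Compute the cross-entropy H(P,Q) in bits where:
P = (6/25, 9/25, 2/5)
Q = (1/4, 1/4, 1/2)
1.6000 bits

Cross-entropy: H(P,Q) = -Σ p(x) log q(x)

Alternatively: H(P,Q) = H(P) + D_KL(P||Q)
H(P) = 1.5535 bits
D_KL(P||Q) = 0.0465 bits

H(P,Q) = 1.5535 + 0.0465 = 1.6000 bits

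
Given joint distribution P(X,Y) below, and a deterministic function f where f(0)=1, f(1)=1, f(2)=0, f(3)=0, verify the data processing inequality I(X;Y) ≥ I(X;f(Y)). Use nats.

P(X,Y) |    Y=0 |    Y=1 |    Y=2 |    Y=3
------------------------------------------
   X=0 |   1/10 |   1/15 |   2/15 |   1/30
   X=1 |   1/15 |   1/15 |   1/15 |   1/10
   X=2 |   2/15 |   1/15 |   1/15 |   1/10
I(X;Y) = 0.0457, I(X;f(Y)) = 0.0034, inequality holds: 0.0457 ≥ 0.0034

Data Processing Inequality: For any Markov chain X → Y → Z, we have I(X;Y) ≥ I(X;Z).

Here Z = f(Y) is a deterministic function of Y, forming X → Y → Z.

Original I(X;Y) = 0.0457 nats

After applying f:
P(X,Z) where Z=f(Y):
- P(X,Z=0) = P(X,Y=2) + P(X,Y=3)
- P(X,Z=1) = P(X,Y=0) + P(X,Y=1)

I(X;Z) = I(X;f(Y)) = 0.0034 nats

Verification: 0.0457 ≥ 0.0034 ✓

Information cannot be created by processing; the function f can only lose information about X.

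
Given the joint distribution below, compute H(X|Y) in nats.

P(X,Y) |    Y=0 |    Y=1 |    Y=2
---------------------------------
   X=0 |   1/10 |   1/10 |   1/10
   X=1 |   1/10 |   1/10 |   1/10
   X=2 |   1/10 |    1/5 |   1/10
1.0751 nats

Using the chain rule: H(X|Y) = H(X,Y) - H(Y)

First, compute H(X,Y) = 2.1640 nats

Marginal P(Y) = (3/10, 2/5, 3/10)
H(Y) = 1.0889 nats

H(X|Y) = H(X,Y) - H(Y) = 2.1640 - 1.0889 = 1.0751 nats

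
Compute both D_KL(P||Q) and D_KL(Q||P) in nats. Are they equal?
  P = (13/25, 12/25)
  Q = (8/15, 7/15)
D_KL(P||Q) = 0.0004, D_KL(Q||P) = 0.0004

KL divergence is not symmetric: D_KL(P||Q) ≠ D_KL(Q||P) in general.

D_KL(P||Q) = 0.0004 nats
D_KL(Q||P) = 0.0004 nats

In this case they happen to be equal (to 4 decimal places).

This asymmetry is why KL divergence is not a true distance metric.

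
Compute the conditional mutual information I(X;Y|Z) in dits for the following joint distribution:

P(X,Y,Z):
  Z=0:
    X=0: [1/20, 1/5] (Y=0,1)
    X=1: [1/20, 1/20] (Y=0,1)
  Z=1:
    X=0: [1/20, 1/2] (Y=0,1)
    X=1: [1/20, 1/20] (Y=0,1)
0.0248 dits

Conditional mutual information: I(X;Y|Z) = H(X|Z) + H(Y|Z) - H(X,Y|Z)

H(Z) = 0.2812
H(X,Z) = 0.4933 → H(X|Z) = 0.2121
H(Y,Z) = 0.4933 → H(Y|Z) = 0.2121
H(X,Y,Z) = 0.6806 → H(X,Y|Z) = 0.3994

I(X;Y|Z) = 0.2121 + 0.2121 - 0.3994 = 0.0248 dits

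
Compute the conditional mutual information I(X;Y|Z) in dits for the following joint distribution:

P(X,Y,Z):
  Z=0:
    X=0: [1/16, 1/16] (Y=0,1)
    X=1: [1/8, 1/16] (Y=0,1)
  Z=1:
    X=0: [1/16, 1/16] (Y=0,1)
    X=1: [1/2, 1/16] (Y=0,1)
0.0206 dits

Conditional mutual information: I(X;Y|Z) = H(X|Z) + H(Y|Z) - H(X,Y|Z)

H(Z) = 0.2697
H(X,Z) = 0.5026 → H(X|Z) = 0.2329
H(Y,Z) = 0.5026 → H(Y|Z) = 0.2329
H(X,Y,Z) = 0.7149 → H(X,Y|Z) = 0.4452

I(X;Y|Z) = 0.2329 + 0.2329 - 0.4452 = 0.0206 dits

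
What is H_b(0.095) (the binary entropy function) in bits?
0.4529 bits

The binary entropy function is:
H(p) = -p log(p) - (1-p) log(1-p)

H(0.095) = -0.095 × log_2(0.095) - 0.905 × log_2(0.905)
H(0.095) = 0.4529 bits

Note: Binary entropy is maximized at p=0.5 (H=1 bit) and minimized at p=0 or p=1 (H=0).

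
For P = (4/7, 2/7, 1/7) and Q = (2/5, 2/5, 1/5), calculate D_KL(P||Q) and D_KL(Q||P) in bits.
D_KL(P||Q) = 0.0860, D_KL(Q||P) = 0.0854

KL divergence is not symmetric: D_KL(P||Q) ≠ D_KL(Q||P) in general.

D_KL(P||Q) = 0.0860 bits
D_KL(Q||P) = 0.0854 bits

No, they are not equal!

This asymmetry is why KL divergence is not a true distance metric.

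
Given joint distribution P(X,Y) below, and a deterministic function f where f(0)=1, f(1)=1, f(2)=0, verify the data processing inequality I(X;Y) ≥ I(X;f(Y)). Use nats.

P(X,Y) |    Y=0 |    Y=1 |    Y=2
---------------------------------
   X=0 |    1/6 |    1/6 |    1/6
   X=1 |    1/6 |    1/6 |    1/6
I(X;Y) = 0.0000, I(X;f(Y)) = 0.0000, inequality holds: 0.0000 ≥ 0.0000

Data Processing Inequality: For any Markov chain X → Y → Z, we have I(X;Y) ≥ I(X;Z).

Here Z = f(Y) is a deterministic function of Y, forming X → Y → Z.

Original I(X;Y) = 0.0000 nats

After applying f:
P(X,Z) where Z=f(Y):
- P(X,Z=0) = P(X,Y=2)
- P(X,Z=1) = P(X,Y=0) + P(X,Y=1)

I(X;Z) = I(X;f(Y)) = 0.0000 nats

Verification: 0.0000 ≥ 0.0000 ✓

Information cannot be created by processing; the function f can only lose information about X.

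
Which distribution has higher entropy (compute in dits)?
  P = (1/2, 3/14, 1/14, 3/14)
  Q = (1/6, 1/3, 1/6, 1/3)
Q

Computing entropies in dits:
H(P) = 0.5191
H(Q) = 0.5775

Distribution Q has higher entropy.

Intuition: The distribution closer to uniform (more spread out) has higher entropy.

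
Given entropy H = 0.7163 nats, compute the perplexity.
2.0468

Perplexity is e^H (or exp(H) for natural log).

H = 0.7163 nats
Perplexity = e^0.7163 = 2.0468

Interpretation: The model's uncertainty is equivalent to choosing uniformly among 2.0 options.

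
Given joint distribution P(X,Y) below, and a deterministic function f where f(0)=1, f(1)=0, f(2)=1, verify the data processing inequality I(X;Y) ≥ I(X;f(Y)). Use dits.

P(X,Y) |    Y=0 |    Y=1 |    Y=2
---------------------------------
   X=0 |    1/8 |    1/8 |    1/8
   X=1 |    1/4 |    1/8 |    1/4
I(X;Y) = 0.0047, I(X;f(Y)) = 0.0047, inequality holds: 0.0047 ≥ 0.0047

Data Processing Inequality: For any Markov chain X → Y → Z, we have I(X;Y) ≥ I(X;Z).

Here Z = f(Y) is a deterministic function of Y, forming X → Y → Z.

Original I(X;Y) = 0.0047 dits

After applying f:
P(X,Z) where Z=f(Y):
- P(X,Z=0) = P(X,Y=1)
- P(X,Z=1) = P(X,Y=0) + P(X,Y=2)

I(X;Z) = I(X;f(Y)) = 0.0047 dits

Verification: 0.0047 ≥ 0.0047 ✓

Information cannot be created by processing; the function f can only lose information about X.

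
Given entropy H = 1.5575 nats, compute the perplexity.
4.7469

Perplexity is e^H (or exp(H) for natural log).

H = 1.5575 nats
Perplexity = e^1.5575 = 4.7469

Interpretation: The model's uncertainty is equivalent to choosing uniformly among 4.7 options.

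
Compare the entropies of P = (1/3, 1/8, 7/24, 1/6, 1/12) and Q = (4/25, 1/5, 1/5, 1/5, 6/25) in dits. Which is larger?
Q

Computing entropies in dits:
H(P) = 0.6476
H(Q) = 0.6955

Distribution Q has higher entropy.

Intuition: The distribution closer to uniform (more spread out) has higher entropy.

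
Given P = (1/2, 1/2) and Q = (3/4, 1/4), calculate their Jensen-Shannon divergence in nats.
0.0338 nats

Jensen-Shannon divergence is:
JSD(P||Q) = 0.5 × D_KL(P||M) + 0.5 × D_KL(Q||M)
where M = 0.5 × (P + Q) is the mixture distribution.

M = 0.5 × (1/2, 1/2) + 0.5 × (3/4, 1/4) = (5/8, 3/8)

D_KL(P||M) = 0.0323 nats
D_KL(Q||M) = 0.0354 nats

JSD(P||Q) = 0.5 × 0.0323 + 0.5 × 0.0354 = 0.0338 nats

Unlike KL divergence, JSD is symmetric and bounded: 0 ≤ JSD ≤ log(2).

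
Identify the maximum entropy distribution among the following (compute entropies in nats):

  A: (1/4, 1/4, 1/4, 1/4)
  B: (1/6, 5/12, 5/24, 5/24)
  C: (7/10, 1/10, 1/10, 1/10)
A

For a discrete distribution over n outcomes, entropy is maximized by the uniform distribution.

Computing entropies:
H(A) = 1.3863 nats
H(B) = 1.3170 nats
H(C) = 0.9404 nats

The uniform distribution (where all probabilities equal 1/4) achieves the maximum entropy of log_e(4) = 1.3863 nats.

Distribution A has the highest entropy.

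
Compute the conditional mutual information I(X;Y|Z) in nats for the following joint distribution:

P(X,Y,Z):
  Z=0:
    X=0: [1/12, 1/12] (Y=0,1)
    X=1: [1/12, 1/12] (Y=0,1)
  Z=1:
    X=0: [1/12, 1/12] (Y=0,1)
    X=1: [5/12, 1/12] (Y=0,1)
0.0341 nats

Conditional mutual information: I(X;Y|Z) = H(X|Z) + H(Y|Z) - H(X,Y|Z)

H(Z) = 0.6365
H(X,Z) = 1.2425 → H(X|Z) = 0.6059
H(Y,Z) = 1.2425 → H(Y|Z) = 0.6059
H(X,Y,Z) = 1.8143 → H(X,Y|Z) = 1.1778

I(X;Y|Z) = 0.6059 + 0.6059 - 1.1778 = 0.0341 nats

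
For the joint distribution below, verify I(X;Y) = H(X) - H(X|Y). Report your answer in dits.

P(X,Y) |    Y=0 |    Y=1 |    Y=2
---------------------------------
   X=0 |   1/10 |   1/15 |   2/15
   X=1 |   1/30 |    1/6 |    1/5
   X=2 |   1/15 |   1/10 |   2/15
I(X;Y) = 0.0173 dits

Mutual information has multiple equivalent forms:
- I(X;Y) = H(X) - H(X|Y)
- I(X;Y) = H(Y) - H(Y|X)
- I(X;Y) = H(X) + H(Y) - H(X,Y)

Computing all quantities:
H(X) = 0.4729, H(Y) = 0.4533, H(X,Y) = 0.9089
H(X|Y) = 0.4556, H(Y|X) = 0.4360

Verification:
H(X) - H(X|Y) = 0.4729 - 0.4556 = 0.0173
H(Y) - H(Y|X) = 0.4533 - 0.4360 = 0.0173
H(X) + H(Y) - H(X,Y) = 0.4729 + 0.4533 - 0.9089 = 0.0173

All forms give I(X;Y) = 0.0173 dits. ✓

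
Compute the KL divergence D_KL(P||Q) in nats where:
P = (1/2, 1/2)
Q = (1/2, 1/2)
0.0000 nats

KL divergence: D_KL(P||Q) = Σ p(x) log(p(x)/q(x))

Computing term by term:
  x=0: 1/2 × log_e[(1/2)/(1/2)] = 1/2 × 0.0000 = 0.0000
  x=1: 1/2 × log_e[(1/2)/(1/2)] = 1/2 × 0.0000 = 0.0000

D_KL(P||Q) = 0.0000 nats

Note: KL divergence is always non-negative and equals 0 iff P = Q.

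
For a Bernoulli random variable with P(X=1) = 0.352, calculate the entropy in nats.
0.6487 nats

The binary entropy function is:
H(p) = -p log(p) - (1-p) log(1-p)

H(0.352) = -0.352 × log_e(0.352) - 0.648 × log_e(0.648)
H(0.352) = 0.6487 nats

Note: Binary entropy is maximized at p=0.5 (H=1 bit) and minimized at p=0 or p=1 (H=0).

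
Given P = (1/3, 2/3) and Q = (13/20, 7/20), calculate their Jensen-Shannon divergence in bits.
0.0736 bits

Jensen-Shannon divergence is:
JSD(P||Q) = 0.5 × D_KL(P||M) + 0.5 × D_KL(Q||M)
where M = 0.5 × (P + Q) is the mixture distribution.

M = 0.5 × (1/3, 2/3) + 0.5 × (13/20, 7/20) = (0.491667, 0.508333)

D_KL(P||M) = 0.0739 bits
D_KL(Q||M) = 0.0733 bits

JSD(P||Q) = 0.5 × 0.0739 + 0.5 × 0.0733 = 0.0736 bits

Unlike KL divergence, JSD is symmetric and bounded: 0 ≤ JSD ≤ log(2).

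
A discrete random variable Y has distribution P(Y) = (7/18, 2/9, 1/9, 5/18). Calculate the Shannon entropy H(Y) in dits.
0.5652 dits

Shannon entropy is H(X) = -Σ p(x) log p(x).

For P = (7/18, 2/9, 1/9, 5/18):
H = -7/18 × log_10(7/18) -2/9 × log_10(2/9) -1/9 × log_10(1/9) -5/18 × log_10(5/18)
H = 0.5652 dits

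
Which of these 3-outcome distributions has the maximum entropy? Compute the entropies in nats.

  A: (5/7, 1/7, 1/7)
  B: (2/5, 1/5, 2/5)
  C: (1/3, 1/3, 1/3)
C

For a discrete distribution over n outcomes, entropy is maximized by the uniform distribution.

Computing entropies:
H(A) = 0.7963 nats
H(B) = 1.0549 nats
H(C) = 1.0986 nats

The uniform distribution (where all probabilities equal 1/3) achieves the maximum entropy of log_e(3) = 1.0986 nats.

Distribution C has the highest entropy.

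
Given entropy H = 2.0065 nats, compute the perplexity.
7.4372

Perplexity is e^H (or exp(H) for natural log).

H = 2.0065 nats
Perplexity = e^2.0065 = 7.4372

Interpretation: The model's uncertainty is equivalent to choosing uniformly among 7.4 options.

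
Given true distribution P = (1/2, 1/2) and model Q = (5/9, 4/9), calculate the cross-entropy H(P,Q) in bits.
1.0090 bits

Cross-entropy: H(P,Q) = -Σ p(x) log q(x)

Alternatively: H(P,Q) = H(P) + D_KL(P||Q)
H(P) = 1.0000 bits
D_KL(P||Q) = 0.0090 bits

H(P,Q) = 1.0000 + 0.0090 = 1.0090 bits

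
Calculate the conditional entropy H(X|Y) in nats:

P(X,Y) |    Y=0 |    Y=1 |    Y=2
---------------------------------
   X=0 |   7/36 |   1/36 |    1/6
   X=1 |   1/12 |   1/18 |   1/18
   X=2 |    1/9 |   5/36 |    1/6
0.9929 nats

Using the chain rule: H(X|Y) = H(X,Y) - H(Y)

First, compute H(X,Y) = 2.0618 nats

Marginal P(Y) = (7/18, 2/9, 7/18)
H(Y) = 1.0688 nats

H(X|Y) = H(X,Y) - H(Y) = 2.0618 - 1.0688 = 0.9929 nats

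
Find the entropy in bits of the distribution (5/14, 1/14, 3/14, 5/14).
1.8092 bits

Shannon entropy is H(X) = -Σ p(x) log p(x).

For P = (5/14, 1/14, 3/14, 5/14):
H = -5/14 × log_2(5/14) -1/14 × log_2(1/14) -3/14 × log_2(3/14) -5/14 × log_2(5/14)
H = 1.8092 bits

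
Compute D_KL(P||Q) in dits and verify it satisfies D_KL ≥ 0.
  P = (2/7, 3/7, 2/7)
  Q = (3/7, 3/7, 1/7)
0.0357 dits

KL divergence satisfies the Gibbs inequality: D_KL(P||Q) ≥ 0 for all distributions P, Q.

D_KL(P||Q) = Σ p(x) log(p(x)/q(x))
Term by term:
  x=0: 2/7 × log_10[(2/7)/(3/7)] = -0.0503
  x=1: 3/7 × log_10[(3/7)/(3/7)] = 0.0000
  x=2: 2/7 × log_10[(2/7)/(1/7)] = 0.0860
D_KL(P||Q) = 0.0357 dits

D_KL(P||Q) = 0.0357 ≥ 0 ✓

This non-negativity is a fundamental property: relative entropy cannot be negative because it measures how different Q is from P.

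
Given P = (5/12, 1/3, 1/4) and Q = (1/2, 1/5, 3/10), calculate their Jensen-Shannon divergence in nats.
0.0115 nats

Jensen-Shannon divergence is:
JSD(P||Q) = 0.5 × D_KL(P||M) + 0.5 × D_KL(Q||M)
where M = 0.5 × (P + Q) is the mixture distribution.

M = 0.5 × (5/12, 1/3, 1/4) + 0.5 × (1/2, 1/5, 3/10) = (11/24, 4/15, 11/40)

D_KL(P||M) = 0.0108 nats
D_KL(Q||M) = 0.0121 nats

JSD(P||Q) = 0.5 × 0.0108 + 0.5 × 0.0121 = 0.0115 nats

Unlike KL divergence, JSD is symmetric and bounded: 0 ≤ JSD ≤ log(2).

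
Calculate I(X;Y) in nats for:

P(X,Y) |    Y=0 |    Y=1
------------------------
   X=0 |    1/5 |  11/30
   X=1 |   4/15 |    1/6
0.0343 nats

Mutual information: I(X;Y) = H(X) + H(Y) - H(X,Y)

Marginals:
P(X) = (17/30, 13/30), H(X) = 0.6842 nats
P(Y) = (7/15, 8/15), H(Y) = 0.6909 nats

Joint entropy: H(X,Y) = 1.3409 nats

I(X;Y) = 0.6842 + 0.6909 - 1.3409 = 0.0343 nats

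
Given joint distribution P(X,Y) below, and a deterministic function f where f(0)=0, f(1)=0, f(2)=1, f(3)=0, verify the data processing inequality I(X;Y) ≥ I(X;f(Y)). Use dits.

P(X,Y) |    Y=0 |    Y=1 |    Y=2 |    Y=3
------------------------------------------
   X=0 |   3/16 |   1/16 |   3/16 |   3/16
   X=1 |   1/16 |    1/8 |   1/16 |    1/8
I(X;Y) = 0.0220, I(X;f(Y)) = 0.0050, inequality holds: 0.0220 ≥ 0.0050

Data Processing Inequality: For any Markov chain X → Y → Z, we have I(X;Y) ≥ I(X;Z).

Here Z = f(Y) is a deterministic function of Y, forming X → Y → Z.

Original I(X;Y) = 0.0220 dits

After applying f:
P(X,Z) where Z=f(Y):
- P(X,Z=0) = P(X,Y=0) + P(X,Y=1) + P(X,Y=3)
- P(X,Z=1) = P(X,Y=2)

I(X;Z) = I(X;f(Y)) = 0.0050 dits

Verification: 0.0220 ≥ 0.0050 ✓

Information cannot be created by processing; the function f can only lose information about X.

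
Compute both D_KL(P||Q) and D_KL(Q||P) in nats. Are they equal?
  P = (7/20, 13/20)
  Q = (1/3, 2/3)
D_KL(P||Q) = 0.0006, D_KL(Q||P) = 0.0006

KL divergence is not symmetric: D_KL(P||Q) ≠ D_KL(Q||P) in general.

D_KL(P||Q) = 0.0006 nats
D_KL(Q||P) = 0.0006 nats

In this case they happen to be equal (to 4 decimal places).

This asymmetry is why KL divergence is not a true distance metric.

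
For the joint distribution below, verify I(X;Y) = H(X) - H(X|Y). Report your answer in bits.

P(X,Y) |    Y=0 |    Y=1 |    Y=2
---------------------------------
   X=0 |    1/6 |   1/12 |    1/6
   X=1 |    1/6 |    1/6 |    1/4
I(X;Y) = 0.0124 bits

Mutual information has multiple equivalent forms:
- I(X;Y) = H(X) - H(X|Y)
- I(X;Y) = H(Y) - H(Y|X)
- I(X;Y) = H(X) + H(Y) - H(X,Y)

Computing all quantities:
H(X) = 0.9799, H(Y) = 1.5546, H(X,Y) = 2.5221
H(X|Y) = 0.9675, H(Y|X) = 1.5422

Verification:
H(X) - H(X|Y) = 0.9799 - 0.9675 = 0.0124
H(Y) - H(Y|X) = 1.5546 - 1.5422 = 0.0124
H(X) + H(Y) - H(X,Y) = 0.9799 + 1.5546 - 2.5221 = 0.0124

All forms give I(X;Y) = 0.0124 bits. ✓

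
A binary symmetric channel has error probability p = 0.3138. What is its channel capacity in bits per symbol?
0.1025 bits

For a binary symmetric channel (BSC) with error probability p:
Capacity C = 1 - H(p) bits per symbol

where H(p) = -p log₂(p) - (1-p) log₂(1-p) is the binary entropy function.

H(0.3138) = 0.8975 bits
C = 1 - 0.8975 = 0.1025 bits per symbol

This means we can reliably transmit up to 0.1025 bits of information per channel use.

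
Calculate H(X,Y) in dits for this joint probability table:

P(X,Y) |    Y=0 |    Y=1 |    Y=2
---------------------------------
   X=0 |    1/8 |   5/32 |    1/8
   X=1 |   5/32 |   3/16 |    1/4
0.7645 dits

Joint entropy is H(X,Y) = -Σ_{x,y} p(x,y) log p(x,y).

Summing over all non-zero entries:
H(X,Y) = -[1/8·log_10(1/8) + 5/32·log_10(5/32) + 1/8·log_10(1/8) + 5/32·log_10(5/32) + 3/16·log_10(3/16) + 1/4·log_10(1/4)]
H(X,Y) = 0.7645 dits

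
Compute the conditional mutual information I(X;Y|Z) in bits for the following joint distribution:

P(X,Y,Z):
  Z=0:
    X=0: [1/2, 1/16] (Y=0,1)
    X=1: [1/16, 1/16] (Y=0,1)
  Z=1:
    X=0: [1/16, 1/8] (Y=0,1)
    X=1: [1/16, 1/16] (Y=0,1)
0.0684 bits

Conditional mutual information: I(X;Y|Z) = H(X|Z) + H(Y|Z) - H(X,Y|Z)

H(Z) = 0.8960
H(X,Z) = 1.6697 → H(X|Z) = 0.7737
H(Y,Z) = 1.6697 → H(Y|Z) = 0.7737
H(X,Y,Z) = 2.3750 → H(X,Y|Z) = 1.4790

I(X;Y|Z) = 0.7737 + 0.7737 - 1.4790 = 0.0684 bits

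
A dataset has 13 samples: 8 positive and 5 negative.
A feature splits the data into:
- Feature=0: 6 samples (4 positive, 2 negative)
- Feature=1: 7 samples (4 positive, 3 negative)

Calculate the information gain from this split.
0.0069 bits

Information Gain = H(Y) - H(Y|Feature)

Before split:
P(positive) = 8/13 = 0.6154
H(Y) = 0.9612 bits

After split:
Feature=0: H = 0.9183 bits (weight = 6/13)
Feature=1: H = 0.9852 bits (weight = 7/13)
H(Y|Feature) = (6/13)×0.9183 + (7/13)×0.9852 = 0.9543 bits

Information Gain = 0.9612 - 0.9543 = 0.0069 bits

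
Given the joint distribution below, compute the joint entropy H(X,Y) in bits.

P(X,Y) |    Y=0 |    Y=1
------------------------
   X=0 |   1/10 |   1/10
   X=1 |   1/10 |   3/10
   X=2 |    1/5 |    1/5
2.4464 bits

Joint entropy is H(X,Y) = -Σ_{x,y} p(x,y) log p(x,y).

Summing over all non-zero entries:
H(X,Y) = -[1/10·log_2(1/10) + 1/10·log_2(1/10) + 1/10·log_2(1/10) + 3/10·log_2(3/10) + 1/5·log_2(1/5) + 1/5·log_2(1/5)]
H(X,Y) = 2.4464 bits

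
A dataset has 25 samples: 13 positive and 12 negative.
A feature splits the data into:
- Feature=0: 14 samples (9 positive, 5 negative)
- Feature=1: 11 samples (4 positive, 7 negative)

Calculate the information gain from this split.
0.0562 bits

Information Gain = H(Y) - H(Y|Feature)

Before split:
P(positive) = 13/25 = 0.5200
H(Y) = 0.9988 bits

After split:
Feature=0: H = 0.9403 bits (weight = 14/25)
Feature=1: H = 0.9457 bits (weight = 11/25)
H(Y|Feature) = (14/25)×0.9403 + (11/25)×0.9457 = 0.9427 bits

Information Gain = 0.9988 - 0.9427 = 0.0562 bits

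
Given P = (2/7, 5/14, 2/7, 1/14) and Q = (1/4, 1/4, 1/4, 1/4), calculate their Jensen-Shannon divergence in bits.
0.0465 bits

Jensen-Shannon divergence is:
JSD(P||Q) = 0.5 × D_KL(P||M) + 0.5 × D_KL(Q||M)
where M = 0.5 × (P + Q) is the mixture distribution.

M = 0.5 × (2/7, 5/14, 2/7, 1/14) + 0.5 × (1/4, 1/4, 1/4, 1/4) = (0.267857, 0.303571, 0.267857, 0.160714)

D_KL(P||M) = 0.0534 bits
D_KL(Q||M) = 0.0396 bits

JSD(P||Q) = 0.5 × 0.0534 + 0.5 × 0.0396 = 0.0465 bits

Unlike KL divergence, JSD is symmetric and bounded: 0 ≤ JSD ≤ log(2).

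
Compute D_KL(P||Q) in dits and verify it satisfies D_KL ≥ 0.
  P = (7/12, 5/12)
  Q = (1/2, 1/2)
0.0061 dits

KL divergence satisfies the Gibbs inequality: D_KL(P||Q) ≥ 0 for all distributions P, Q.

D_KL(P||Q) = Σ p(x) log(p(x)/q(x))
Term by term:
  x=0: 7/12 × log_10[(7/12)/(1/2)] = 0.0391
  x=1: 5/12 × log_10[(5/12)/(1/2)] = -0.0330
D_KL(P||Q) = 0.0061 dits

D_KL(P||Q) = 0.0061 ≥ 0 ✓

This non-negativity is a fundamental property: relative entropy cannot be negative because it measures how different Q is from P.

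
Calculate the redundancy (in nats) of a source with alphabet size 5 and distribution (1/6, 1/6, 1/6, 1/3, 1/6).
0.0487 nats

Redundancy measures how far a source is from maximum entropy:
R = H_max - H(X)

Maximum entropy for 5 symbols: H_max = log_e(5) = 1.6094 nats
Actual entropy: H(X) = 1.5607 nats
Redundancy: R = 1.6094 - 1.5607 = 0.0487 nats

This redundancy represents potential for compression: the source could be compressed by 0.0487 nats per symbol.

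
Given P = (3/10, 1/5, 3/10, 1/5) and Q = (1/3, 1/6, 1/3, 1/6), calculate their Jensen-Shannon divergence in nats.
0.0024 nats

Jensen-Shannon divergence is:
JSD(P||Q) = 0.5 × D_KL(P||M) + 0.5 × D_KL(Q||M)
where M = 0.5 × (P + Q) is the mixture distribution.

M = 0.5 × (3/10, 1/5, 3/10, 1/5) + 0.5 × (1/3, 1/6, 1/3, 1/6) = (0.316667, 0.183333, 0.316667, 0.183333)

D_KL(P||M) = 0.0024 nats
D_KL(Q||M) = 0.0024 nats

JSD(P||Q) = 0.5 × 0.0024 + 0.5 × 0.0024 = 0.0024 nats

Unlike KL divergence, JSD is symmetric and bounded: 0 ≤ JSD ≤ log(2).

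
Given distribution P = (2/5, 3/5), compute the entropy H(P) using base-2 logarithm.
0.9710 bits

Shannon entropy is H(X) = -Σ p(x) log p(x).

For P = (2/5, 3/5):
H = -2/5 × log_2(2/5) -3/5 × log_2(3/5)
H = 0.9710 bits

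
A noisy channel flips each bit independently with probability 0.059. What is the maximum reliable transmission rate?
0.6765 bits

For a binary symmetric channel (BSC) with error probability p:
Capacity C = 1 - H(p) bits per symbol

where H(p) = -p log₂(p) - (1-p) log₂(1-p) is the binary entropy function.

H(0.059) = 0.3235 bits
C = 1 - 0.3235 = 0.6765 bits per symbol

This means we can reliably transmit up to 0.6765 bits of information per channel use.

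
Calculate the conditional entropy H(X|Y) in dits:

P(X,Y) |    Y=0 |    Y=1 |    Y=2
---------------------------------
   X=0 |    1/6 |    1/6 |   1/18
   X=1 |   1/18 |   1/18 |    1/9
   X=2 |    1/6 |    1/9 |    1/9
0.4433 dits

Using the chain rule: H(X|Y) = H(X,Y) - H(Y)

First, compute H(X,Y) = 0.9164 dits

Marginal P(Y) = (7/18, 1/3, 5/18)
H(Y) = 0.4731 dits

H(X|Y) = H(X,Y) - H(Y) = 0.9164 - 0.4731 = 0.4433 dits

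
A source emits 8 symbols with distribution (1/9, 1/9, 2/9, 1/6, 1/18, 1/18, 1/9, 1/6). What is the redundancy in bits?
0.1362 bits

Redundancy measures how far a source is from maximum entropy:
R = H_max - H(X)

Maximum entropy for 8 symbols: H_max = log_2(8) = 3.0000 bits
Actual entropy: H(X) = 2.8638 bits
Redundancy: R = 3.0000 - 2.8638 = 0.1362 bits

This redundancy represents potential for compression: the source could be compressed by 0.1362 bits per symbol.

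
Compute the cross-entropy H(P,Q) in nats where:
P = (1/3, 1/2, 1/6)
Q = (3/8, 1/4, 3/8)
1.1836 nats

Cross-entropy: H(P,Q) = -Σ p(x) log q(x)

Alternatively: H(P,Q) = H(P) + D_KL(P||Q)
H(P) = 1.0114 nats
D_KL(P||Q) = 0.1722 nats

H(P,Q) = 1.0114 + 0.1722 = 1.1836 nats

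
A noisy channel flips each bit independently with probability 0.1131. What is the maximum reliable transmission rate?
0.4908 bits

For a binary symmetric channel (BSC) with error probability p:
Capacity C = 1 - H(p) bits per symbol

where H(p) = -p log₂(p) - (1-p) log₂(1-p) is the binary entropy function.

H(0.1131) = 0.5092 bits
C = 1 - 0.5092 = 0.4908 bits per symbol

This means we can reliably transmit up to 0.4908 bits of information per channel use.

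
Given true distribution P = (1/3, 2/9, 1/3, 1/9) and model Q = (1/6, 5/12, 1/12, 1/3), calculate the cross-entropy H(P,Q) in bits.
2.5134 bits

Cross-entropy: H(P,Q) = -Σ p(x) log q(x)

Alternatively: H(P,Q) = H(P) + D_KL(P||Q)
H(P) = 1.8911 bits
D_KL(P||Q) = 0.6224 bits

H(P,Q) = 1.8911 + 0.6224 = 2.5134 bits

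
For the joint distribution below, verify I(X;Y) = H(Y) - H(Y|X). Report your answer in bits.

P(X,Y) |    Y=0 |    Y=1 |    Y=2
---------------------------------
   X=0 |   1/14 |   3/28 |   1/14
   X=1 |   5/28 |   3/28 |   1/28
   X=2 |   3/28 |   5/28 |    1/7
I(X;Y) = 0.0702 bits

Mutual information has multiple equivalent forms:
- I(X;Y) = H(X) - H(X|Y)
- I(X;Y) = H(Y) - H(Y|X)
- I(X;Y) = H(X) + H(Y) - H(X,Y)

Computing all quantities:
H(X) = 1.5502, H(Y) = 1.5601, H(X,Y) = 3.0401
H(X|Y) = 1.4800, H(Y|X) = 1.4899

Verification:
H(X) - H(X|Y) = 1.5502 - 1.4800 = 0.0702
H(Y) - H(Y|X) = 1.5601 - 1.4899 = 0.0702
H(X) + H(Y) - H(X,Y) = 1.5502 + 1.5601 - 3.0401 = 0.0702

All forms give I(X;Y) = 0.0702 bits. ✓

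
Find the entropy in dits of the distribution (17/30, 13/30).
0.2972 dits

Shannon entropy is H(X) = -Σ p(x) log p(x).

For P = (17/30, 13/30):
H = -17/30 × log_10(17/30) -13/30 × log_10(13/30)
H = 0.2972 dits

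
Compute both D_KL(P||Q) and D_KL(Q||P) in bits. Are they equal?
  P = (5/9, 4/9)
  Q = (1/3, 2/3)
D_KL(P||Q) = 0.1494, D_KL(Q||P) = 0.1443

KL divergence is not symmetric: D_KL(P||Q) ≠ D_KL(Q||P) in general.

D_KL(P||Q) = 0.1494 bits
D_KL(Q||P) = 0.1443 bits

No, they are not equal!

This asymmetry is why KL divergence is not a true distance metric.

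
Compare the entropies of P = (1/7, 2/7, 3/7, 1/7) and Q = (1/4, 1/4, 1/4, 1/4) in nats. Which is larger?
Q

Computing entropies in nats:
H(P) = 1.2770
H(Q) = 1.3863

Distribution Q has higher entropy.

Intuition: The distribution closer to uniform (more spread out) has higher entropy.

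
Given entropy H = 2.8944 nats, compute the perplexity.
18.0727

Perplexity is e^H (or exp(H) for natural log).

H = 2.8944 nats
Perplexity = e^2.8944 = 18.0727

Interpretation: The model's uncertainty is equivalent to choosing uniformly among 18.1 options.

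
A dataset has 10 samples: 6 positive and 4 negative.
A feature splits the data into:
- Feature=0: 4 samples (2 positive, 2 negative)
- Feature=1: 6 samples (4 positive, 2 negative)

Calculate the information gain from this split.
0.0200 bits

Information Gain = H(Y) - H(Y|Feature)

Before split:
P(positive) = 6/10 = 0.6000
H(Y) = 0.9710 bits

After split:
Feature=0: H = 1.0000 bits (weight = 4/10)
Feature=1: H = 0.9183 bits (weight = 6/10)
H(Y|Feature) = (4/10)×1.0000 + (6/10)×0.9183 = 0.9510 bits

Information Gain = 0.9710 - 0.9510 = 0.0200 bits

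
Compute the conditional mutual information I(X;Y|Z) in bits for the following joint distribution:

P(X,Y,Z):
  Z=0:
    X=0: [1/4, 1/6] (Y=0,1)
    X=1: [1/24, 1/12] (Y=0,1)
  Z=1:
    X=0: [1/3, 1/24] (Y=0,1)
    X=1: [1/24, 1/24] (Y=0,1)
0.0615 bits

Conditional mutual information: I(X;Y|Z) = H(X|Z) + H(Y|Z) - H(X,Y|Z)

H(Z) = 0.9950
H(X,Z) = 1.7307 → H(X|Z) = 0.7357
H(Y,Z) = 1.8479 → H(Y|Z) = 0.8529
H(X,Y,Z) = 2.5221 → H(X,Y|Z) = 1.5271

I(X;Y|Z) = 0.7357 + 0.8529 - 1.5271 = 0.0615 bits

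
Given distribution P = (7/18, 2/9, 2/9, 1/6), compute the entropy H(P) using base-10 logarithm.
0.5795 dits

Shannon entropy is H(X) = -Σ p(x) log p(x).

For P = (7/18, 2/9, 2/9, 1/6):
H = -7/18 × log_10(7/18) -2/9 × log_10(2/9) -2/9 × log_10(2/9) -1/6 × log_10(1/6)
H = 0.5795 dits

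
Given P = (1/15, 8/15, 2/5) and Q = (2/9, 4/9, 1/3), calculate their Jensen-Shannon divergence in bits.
0.0370 bits

Jensen-Shannon divergence is:
JSD(P||Q) = 0.5 × D_KL(P||M) + 0.5 × D_KL(Q||M)
where M = 0.5 × (P + Q) is the mixture distribution.

M = 0.5 × (1/15, 8/15, 2/5) + 0.5 × (2/9, 4/9, 1/3) = (0.144444, 0.488889, 11/30)

D_KL(P||M) = 0.0428 bits
D_KL(Q||M) = 0.0312 bits

JSD(P||Q) = 0.5 × 0.0428 + 0.5 × 0.0312 = 0.0370 bits

Unlike KL divergence, JSD is symmetric and bounded: 0 ≤ JSD ≤ log(2).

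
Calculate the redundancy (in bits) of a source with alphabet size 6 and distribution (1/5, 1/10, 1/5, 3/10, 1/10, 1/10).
0.1385 bits

Redundancy measures how far a source is from maximum entropy:
R = H_max - H(X)

Maximum entropy for 6 symbols: H_max = log_2(6) = 2.5850 bits
Actual entropy: H(X) = 2.4464 bits
Redundancy: R = 2.5850 - 2.4464 = 0.1385 bits

This redundancy represents potential for compression: the source could be compressed by 0.1385 bits per symbol.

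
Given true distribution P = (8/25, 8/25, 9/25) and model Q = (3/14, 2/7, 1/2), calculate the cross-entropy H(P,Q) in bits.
1.6495 bits

Cross-entropy: H(P,Q) = -Σ p(x) log q(x)

Alternatively: H(P,Q) = H(P) + D_KL(P||Q)
H(P) = 1.5827 bits
D_KL(P||Q) = 0.0668 bits

H(P,Q) = 1.5827 + 0.0668 = 1.6495 bits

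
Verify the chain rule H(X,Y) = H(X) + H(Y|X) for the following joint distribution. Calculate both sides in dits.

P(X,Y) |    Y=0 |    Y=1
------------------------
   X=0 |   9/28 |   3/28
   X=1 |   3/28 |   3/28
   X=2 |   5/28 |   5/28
H(X,Y) = 0.7374, H(X) = 0.4608, H(Y|X) = 0.2767 (all in dits)

Chain rule: H(X,Y) = H(X) + H(Y|X)

Left side — joint entropy directly:
H(X,Y) = -Σ p(x,y) log p(x,y) = 0.7374 dits

Right side — compute H(Y|X) from the conditional distributions:
P(X) = (3/7, 3/14, 5/14), so H(X) = 0.4608 dits
H(Y|X) = Σ_x P(X=x) · H(Y|X=x):
  P(Y|X=0) = (3/4, 1/4), H(Y|X=0) = 0.2442, weight P(X=0) = 3/7
  P(Y|X=1) = (1/2, 1/2), H(Y|X=1) = 0.3010, weight P(X=1) = 3/14
  P(Y|X=2) = (1/2, 1/2), H(Y|X=2) = 0.3010, weight P(X=2) = 5/14
H(Y|X) = 0.2767 dits

H(X) + H(Y|X) = 0.4608 + 0.2767 = 0.7374 dits

Both sides equal 0.7374 dits. ✓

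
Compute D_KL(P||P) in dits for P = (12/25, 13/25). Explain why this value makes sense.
0.0000 dits

KL divergence satisfies the Gibbs inequality: D_KL(P||Q) ≥ 0 for all distributions P, Q.

D_KL(P||Q) = Σ p(x) log(p(x)/q(x))
Each term is p(x) × log_10(p(x)/p(x)) = p(x) × log_10(1) = 0, so the sum is 0.
D_KL(P||Q) = 0.0000 dits

When P = Q, the KL divergence is exactly 0, as there is no 'divergence' between identical distributions.

This non-negativity is a fundamental property: relative entropy cannot be negative because it measures how different Q is from P.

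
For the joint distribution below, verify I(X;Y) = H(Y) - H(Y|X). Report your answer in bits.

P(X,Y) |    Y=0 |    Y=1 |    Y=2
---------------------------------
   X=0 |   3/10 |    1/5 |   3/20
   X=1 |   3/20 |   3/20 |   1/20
I(X;Y) = 0.0137 bits

Mutual information has multiple equivalent forms:
- I(X;Y) = H(X) - H(X|Y)
- I(X;Y) = H(Y) - H(Y|X)
- I(X;Y) = H(X) + H(Y) - H(X,Y)

Computing all quantities:
H(X) = 0.9341, H(Y) = 1.5129, H(X,Y) = 2.4332
H(X|Y) = 0.9203, H(Y|X) = 1.4991

Verification:
H(X) - H(X|Y) = 0.9341 - 0.9203 = 0.0137
H(Y) - H(Y|X) = 1.5129 - 1.4991 = 0.0137
H(X) + H(Y) - H(X,Y) = 0.9341 + 1.5129 - 2.4332 = 0.0137

All forms give I(X;Y) = 0.0137 bits. ✓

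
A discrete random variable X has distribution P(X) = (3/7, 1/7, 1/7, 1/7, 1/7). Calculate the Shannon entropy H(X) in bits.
2.1281 bits

Shannon entropy is H(X) = -Σ p(x) log p(x).

For P = (3/7, 1/7, 1/7, 1/7, 1/7):
H = -3/7 × log_2(3/7) -1/7 × log_2(1/7) -1/7 × log_2(1/7) -1/7 × log_2(1/7) -1/7 × log_2(1/7)
H = 2.1281 bits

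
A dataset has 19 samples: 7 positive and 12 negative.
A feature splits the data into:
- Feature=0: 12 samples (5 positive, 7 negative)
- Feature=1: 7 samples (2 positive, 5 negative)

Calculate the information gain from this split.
0.0126 bits

Information Gain = H(Y) - H(Y|Feature)

Before split:
P(positive) = 7/19 = 0.3684
H(Y) = 0.9495 bits

After split:
Feature=0: H = 0.9799 bits (weight = 12/19)
Feature=1: H = 0.8631 bits (weight = 7/19)
H(Y|Feature) = (12/19)×0.9799 + (7/19)×0.8631 = 0.9369 bits

Information Gain = 0.9495 - 0.9369 = 0.0126 bits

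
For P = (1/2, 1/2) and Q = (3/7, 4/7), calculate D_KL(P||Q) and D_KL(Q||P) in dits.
D_KL(P||Q) = 0.0045, D_KL(Q||P) = 0.0044

KL divergence is not symmetric: D_KL(P||Q) ≠ D_KL(Q||P) in general.

D_KL(P||Q) = 0.0045 dits
D_KL(Q||P) = 0.0044 dits

No, they are not equal!

This asymmetry is why KL divergence is not a true distance metric.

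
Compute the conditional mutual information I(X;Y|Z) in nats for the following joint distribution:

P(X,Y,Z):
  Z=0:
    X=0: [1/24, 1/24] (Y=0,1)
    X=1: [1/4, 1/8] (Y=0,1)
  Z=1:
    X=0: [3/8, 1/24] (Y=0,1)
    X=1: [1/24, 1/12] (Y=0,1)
0.0816 nats

Conditional mutual information: I(X;Y|Z) = H(X|Z) + H(Y|Z) - H(X,Y|Z)

H(Z) = 0.6897
H(X,Z) = 1.1996 → H(X|Z) = 0.5099
H(Y,Z) = 1.2827 → H(Y|Z) = 0.5930
H(X,Y,Z) = 1.7111 → H(X,Y|Z) = 1.0214

I(X;Y|Z) = 0.5099 + 0.5930 - 1.0214 = 0.0816 nats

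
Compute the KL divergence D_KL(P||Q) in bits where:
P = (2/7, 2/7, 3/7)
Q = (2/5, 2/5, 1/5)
0.1938 bits

KL divergence: D_KL(P||Q) = Σ p(x) log(p(x)/q(x))

Computing term by term:
  x=0: 2/7 × log_2[(2/7)/(2/5)] = 2/7 × -0.4854 = -0.1387
  x=1: 2/7 × log_2[(2/7)/(2/5)] = 2/7 × -0.4854 = -0.1387
  x=2: 3/7 × log_2[(3/7)/(1/5)] = 3/7 × 1.0995 = 0.4712

D_KL(P||Q) = 0.1938 bits

Note: KL divergence is always non-negative and equals 0 iff P = Q.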